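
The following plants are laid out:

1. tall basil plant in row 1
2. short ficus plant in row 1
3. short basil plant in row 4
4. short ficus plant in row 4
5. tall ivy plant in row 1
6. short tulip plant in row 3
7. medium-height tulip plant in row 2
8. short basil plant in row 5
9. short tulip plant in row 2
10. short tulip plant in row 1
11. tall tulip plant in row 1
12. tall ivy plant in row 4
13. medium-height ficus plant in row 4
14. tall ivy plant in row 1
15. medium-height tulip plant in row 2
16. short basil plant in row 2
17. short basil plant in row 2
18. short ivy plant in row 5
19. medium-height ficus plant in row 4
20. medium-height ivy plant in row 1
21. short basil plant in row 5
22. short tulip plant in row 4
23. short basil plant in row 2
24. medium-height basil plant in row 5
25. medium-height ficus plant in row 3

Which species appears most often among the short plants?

basil

Counts by species (restricted to short plants): basil 6, tulip 4, ficus 2, ivy 1.
The maximum is 6, held uniquely by basil.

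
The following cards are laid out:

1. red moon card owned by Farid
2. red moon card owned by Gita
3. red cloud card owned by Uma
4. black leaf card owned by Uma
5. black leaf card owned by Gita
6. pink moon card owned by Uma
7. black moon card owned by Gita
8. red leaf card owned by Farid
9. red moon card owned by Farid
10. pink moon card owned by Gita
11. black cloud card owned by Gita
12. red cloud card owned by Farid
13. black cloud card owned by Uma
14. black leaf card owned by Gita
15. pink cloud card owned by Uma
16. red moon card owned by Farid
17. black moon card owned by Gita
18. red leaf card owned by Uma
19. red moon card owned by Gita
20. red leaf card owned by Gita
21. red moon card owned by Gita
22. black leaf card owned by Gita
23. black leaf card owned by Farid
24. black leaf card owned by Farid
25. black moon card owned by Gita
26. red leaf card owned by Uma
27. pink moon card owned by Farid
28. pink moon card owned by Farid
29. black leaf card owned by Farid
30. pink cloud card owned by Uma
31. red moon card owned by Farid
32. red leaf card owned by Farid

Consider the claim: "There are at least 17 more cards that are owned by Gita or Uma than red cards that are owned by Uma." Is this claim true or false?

True

|cards owned by Gita or Uma| = 20.
|red cards owned by Uma| = 3.
The claim requires 20 − 3 = 17 ≥ 17, which holds.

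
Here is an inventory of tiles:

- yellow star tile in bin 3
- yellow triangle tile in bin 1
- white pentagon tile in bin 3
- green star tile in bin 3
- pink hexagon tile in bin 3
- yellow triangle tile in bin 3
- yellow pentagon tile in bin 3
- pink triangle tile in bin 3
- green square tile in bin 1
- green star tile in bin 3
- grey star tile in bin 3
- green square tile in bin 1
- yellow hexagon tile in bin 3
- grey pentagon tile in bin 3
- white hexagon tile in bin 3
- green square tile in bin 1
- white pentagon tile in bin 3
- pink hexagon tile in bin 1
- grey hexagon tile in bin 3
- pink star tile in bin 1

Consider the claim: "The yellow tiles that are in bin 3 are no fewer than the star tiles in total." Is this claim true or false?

There are 4 yellow tiles in bin 3.
There are 5 star tiles.
The claim requires 4 ≥ 5, which does not hold.

False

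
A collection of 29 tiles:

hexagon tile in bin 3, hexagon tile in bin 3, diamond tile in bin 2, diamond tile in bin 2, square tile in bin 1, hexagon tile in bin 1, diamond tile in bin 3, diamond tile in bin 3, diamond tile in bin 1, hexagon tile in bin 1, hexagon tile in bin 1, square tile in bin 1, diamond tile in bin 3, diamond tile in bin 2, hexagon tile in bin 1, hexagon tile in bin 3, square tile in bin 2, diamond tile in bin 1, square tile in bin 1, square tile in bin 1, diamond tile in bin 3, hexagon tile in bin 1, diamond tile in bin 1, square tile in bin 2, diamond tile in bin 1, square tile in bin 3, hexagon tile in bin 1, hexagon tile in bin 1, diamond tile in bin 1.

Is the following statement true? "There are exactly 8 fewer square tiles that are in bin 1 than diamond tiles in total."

True

|square tiles in bin 1| = 4.
|diamond tiles| = 12.
The claim requires 12 − 4 (= 8) to equal 8, which holds.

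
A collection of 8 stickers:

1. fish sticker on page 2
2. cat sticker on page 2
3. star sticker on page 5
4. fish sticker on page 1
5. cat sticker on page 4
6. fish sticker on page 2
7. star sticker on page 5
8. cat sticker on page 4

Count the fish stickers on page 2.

2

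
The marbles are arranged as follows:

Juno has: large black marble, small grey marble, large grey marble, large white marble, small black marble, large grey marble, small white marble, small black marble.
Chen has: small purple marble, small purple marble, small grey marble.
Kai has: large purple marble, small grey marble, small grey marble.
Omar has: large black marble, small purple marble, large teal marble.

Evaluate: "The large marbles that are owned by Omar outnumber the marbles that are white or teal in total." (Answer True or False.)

False

Count of large marbles owned by Omar: 2.
There are 3 marbles that are white or teal.
The claim requires 2 > 3, which does not hold.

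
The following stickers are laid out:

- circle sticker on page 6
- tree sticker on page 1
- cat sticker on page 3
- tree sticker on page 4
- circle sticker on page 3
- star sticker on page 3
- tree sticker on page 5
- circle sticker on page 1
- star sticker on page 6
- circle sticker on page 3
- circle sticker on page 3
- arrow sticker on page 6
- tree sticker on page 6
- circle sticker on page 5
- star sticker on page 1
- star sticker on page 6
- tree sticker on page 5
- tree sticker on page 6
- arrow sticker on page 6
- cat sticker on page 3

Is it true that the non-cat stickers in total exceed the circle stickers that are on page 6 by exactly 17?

True

|non-cat stickers| = 18.
|circle stickers on page 6| = 1.
The claim requires 18 − 1 (= 17) to equal 17, which holds.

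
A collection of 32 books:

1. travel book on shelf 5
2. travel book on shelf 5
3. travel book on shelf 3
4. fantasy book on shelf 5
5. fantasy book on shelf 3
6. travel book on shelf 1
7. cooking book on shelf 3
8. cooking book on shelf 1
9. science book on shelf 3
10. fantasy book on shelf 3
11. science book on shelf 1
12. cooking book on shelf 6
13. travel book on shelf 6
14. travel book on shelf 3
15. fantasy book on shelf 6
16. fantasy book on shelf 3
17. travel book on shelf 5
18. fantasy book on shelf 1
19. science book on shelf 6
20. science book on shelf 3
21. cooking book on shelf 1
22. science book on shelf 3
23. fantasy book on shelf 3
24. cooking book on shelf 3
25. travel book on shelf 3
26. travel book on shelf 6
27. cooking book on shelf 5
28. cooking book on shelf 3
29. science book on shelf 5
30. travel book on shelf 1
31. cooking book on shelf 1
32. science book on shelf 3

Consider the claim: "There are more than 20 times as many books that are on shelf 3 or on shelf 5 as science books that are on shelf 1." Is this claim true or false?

|books on shelf 3 or on shelf 5| = 20.
|science books on shelf 1| = 1.
The claim requires 20 > 20 × 1 = 20, which does not hold.

False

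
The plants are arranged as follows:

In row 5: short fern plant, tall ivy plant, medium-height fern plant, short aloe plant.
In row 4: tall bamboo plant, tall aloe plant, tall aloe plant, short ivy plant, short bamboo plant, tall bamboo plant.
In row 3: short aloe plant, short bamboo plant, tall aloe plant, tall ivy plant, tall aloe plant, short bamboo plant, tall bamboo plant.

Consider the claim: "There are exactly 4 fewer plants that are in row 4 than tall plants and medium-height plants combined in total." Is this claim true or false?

True

There are 6 plants in row 4.
tall plants: 9; medium-height plants: 1; combined: 9 + 1 = 10.
The claim requires 10 − 6 (= 4) to equal 4, which holds.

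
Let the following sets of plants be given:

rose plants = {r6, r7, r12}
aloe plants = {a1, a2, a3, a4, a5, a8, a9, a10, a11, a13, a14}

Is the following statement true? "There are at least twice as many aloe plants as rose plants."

aloe plants: 11.
rose plants: 3.
The claim requires 11 ≥ 2 × 3 = 6, which holds.

True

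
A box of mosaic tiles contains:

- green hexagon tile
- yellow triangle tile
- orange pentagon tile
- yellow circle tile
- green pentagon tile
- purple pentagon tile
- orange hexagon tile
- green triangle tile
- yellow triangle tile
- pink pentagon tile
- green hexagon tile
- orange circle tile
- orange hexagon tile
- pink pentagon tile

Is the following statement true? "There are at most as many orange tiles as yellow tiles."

False

|orange tiles| = 4.
|yellow tiles| = 3.
The claim requires 4 ≤ 3, which does not hold.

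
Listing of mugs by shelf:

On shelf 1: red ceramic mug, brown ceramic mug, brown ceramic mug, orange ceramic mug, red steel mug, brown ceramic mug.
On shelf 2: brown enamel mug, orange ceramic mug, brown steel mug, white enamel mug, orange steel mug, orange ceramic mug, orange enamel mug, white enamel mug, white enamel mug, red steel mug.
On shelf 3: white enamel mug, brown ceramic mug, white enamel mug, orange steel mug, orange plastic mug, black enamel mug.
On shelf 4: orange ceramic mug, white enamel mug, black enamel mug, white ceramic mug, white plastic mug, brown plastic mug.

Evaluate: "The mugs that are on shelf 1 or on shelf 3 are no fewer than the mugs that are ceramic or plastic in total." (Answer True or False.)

|mugs on shelf 1 or on shelf 3| = 12.
|mugs that are ceramic or plastic| = 13.
The claim requires 12 ≥ 13, which does not hold.

False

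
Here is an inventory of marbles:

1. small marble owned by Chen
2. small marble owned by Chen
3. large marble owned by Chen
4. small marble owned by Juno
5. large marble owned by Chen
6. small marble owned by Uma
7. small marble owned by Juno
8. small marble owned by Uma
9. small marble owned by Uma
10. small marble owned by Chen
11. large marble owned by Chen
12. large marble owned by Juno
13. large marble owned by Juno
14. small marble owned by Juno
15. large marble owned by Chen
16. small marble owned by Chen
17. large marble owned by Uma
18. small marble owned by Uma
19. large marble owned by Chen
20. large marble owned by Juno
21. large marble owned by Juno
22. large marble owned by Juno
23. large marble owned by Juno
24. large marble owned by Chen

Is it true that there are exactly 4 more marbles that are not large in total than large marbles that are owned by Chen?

False

There are 11 marbles that are not large.
Count of large marbles owned by Chen: 6.
The claim requires 11 − 6 (= 5) to equal 4, which does not hold.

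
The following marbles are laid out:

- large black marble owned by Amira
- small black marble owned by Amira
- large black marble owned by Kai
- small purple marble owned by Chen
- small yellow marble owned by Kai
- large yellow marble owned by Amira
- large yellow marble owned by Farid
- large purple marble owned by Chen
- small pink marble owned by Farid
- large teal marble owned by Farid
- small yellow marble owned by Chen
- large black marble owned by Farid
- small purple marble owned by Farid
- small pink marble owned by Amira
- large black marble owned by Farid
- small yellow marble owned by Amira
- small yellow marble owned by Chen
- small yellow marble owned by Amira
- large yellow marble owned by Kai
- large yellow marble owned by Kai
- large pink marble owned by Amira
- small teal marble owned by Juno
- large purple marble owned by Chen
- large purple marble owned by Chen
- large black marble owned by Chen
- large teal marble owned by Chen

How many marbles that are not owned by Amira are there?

Total marbles: 26; with the excluded value: 7; remaining 26 − 7 = 19.

19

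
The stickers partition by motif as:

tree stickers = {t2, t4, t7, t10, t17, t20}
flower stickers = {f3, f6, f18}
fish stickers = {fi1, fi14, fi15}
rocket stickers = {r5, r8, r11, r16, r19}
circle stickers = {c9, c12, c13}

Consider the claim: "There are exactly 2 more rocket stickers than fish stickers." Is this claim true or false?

|rocket stickers| = 5.
|fish stickers| = 3.
The claim requires 5 − 3 (= 2) to equal 2, which holds.

True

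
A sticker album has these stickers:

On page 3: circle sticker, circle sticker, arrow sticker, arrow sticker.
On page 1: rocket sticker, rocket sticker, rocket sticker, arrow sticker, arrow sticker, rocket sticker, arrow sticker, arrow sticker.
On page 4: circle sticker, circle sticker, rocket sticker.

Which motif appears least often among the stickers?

circle

Counts by motif: arrow 6, rocket 5, circle 4.
The minimum is 4, held uniquely by circle.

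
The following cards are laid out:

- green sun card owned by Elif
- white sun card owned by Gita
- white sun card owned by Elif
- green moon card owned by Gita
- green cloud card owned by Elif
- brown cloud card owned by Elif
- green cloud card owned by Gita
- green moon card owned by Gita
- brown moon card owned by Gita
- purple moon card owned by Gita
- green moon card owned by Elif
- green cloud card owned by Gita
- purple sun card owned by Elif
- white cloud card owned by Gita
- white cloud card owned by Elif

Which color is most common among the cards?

green

Counts by color: green 7, white 4, purple 2, brown 2.
The maximum is 7, held uniquely by green.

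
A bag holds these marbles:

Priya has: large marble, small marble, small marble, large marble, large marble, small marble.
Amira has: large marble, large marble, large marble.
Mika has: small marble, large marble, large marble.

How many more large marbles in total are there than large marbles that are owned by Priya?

large marbles: 8.
large marbles owned by Priya: 3.
8 − 3 = 5.

5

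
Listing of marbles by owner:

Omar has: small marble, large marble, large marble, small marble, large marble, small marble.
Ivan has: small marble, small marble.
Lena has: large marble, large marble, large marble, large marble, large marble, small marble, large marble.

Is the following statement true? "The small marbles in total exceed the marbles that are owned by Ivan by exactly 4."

True

|small marbles| = 6.
|marbles owned by Ivan| = 2.
The claim requires 6 − 2 (= 4) to equal 4, which holds.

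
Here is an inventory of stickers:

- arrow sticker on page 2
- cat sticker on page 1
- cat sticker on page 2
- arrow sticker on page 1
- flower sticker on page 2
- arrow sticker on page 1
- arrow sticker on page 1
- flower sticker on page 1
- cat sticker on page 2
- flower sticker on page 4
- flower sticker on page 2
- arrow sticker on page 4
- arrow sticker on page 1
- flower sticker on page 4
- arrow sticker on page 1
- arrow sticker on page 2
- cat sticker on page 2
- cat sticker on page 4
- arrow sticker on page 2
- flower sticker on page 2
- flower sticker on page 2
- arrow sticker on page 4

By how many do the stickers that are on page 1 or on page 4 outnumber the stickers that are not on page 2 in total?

stickers on page 1 or on page 4: 12.
stickers that are not on page 2: 12.
12 − 12 = 0.

0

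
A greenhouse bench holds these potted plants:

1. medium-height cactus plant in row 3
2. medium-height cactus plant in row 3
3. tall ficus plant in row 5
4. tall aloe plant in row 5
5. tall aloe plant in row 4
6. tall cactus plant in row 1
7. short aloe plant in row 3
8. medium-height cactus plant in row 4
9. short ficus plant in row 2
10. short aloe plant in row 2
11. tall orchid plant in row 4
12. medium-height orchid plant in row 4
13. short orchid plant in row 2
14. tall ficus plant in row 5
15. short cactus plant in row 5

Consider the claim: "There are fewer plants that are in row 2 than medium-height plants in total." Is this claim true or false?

|plants in row 2| = 3.
|medium-height plants| = 4.
The claim requires 3 < 4, which holds.

True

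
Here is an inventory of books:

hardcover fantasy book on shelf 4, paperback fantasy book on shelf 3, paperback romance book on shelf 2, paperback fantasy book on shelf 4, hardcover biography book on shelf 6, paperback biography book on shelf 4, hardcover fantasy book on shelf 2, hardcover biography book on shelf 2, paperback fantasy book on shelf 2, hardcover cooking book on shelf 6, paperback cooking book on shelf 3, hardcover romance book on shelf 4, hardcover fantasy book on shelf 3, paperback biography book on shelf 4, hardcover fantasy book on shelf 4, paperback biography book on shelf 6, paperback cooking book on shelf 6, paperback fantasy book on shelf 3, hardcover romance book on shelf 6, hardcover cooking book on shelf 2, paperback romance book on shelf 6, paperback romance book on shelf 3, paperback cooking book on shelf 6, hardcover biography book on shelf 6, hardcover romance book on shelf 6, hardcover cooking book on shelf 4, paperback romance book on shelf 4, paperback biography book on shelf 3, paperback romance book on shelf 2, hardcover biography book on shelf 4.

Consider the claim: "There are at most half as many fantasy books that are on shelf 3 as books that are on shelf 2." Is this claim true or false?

True

fantasy books on shelf 3: 3.
books on shelf 2: 6.
The claim requires 2 × 3 = 6 ≤ 6, which holds.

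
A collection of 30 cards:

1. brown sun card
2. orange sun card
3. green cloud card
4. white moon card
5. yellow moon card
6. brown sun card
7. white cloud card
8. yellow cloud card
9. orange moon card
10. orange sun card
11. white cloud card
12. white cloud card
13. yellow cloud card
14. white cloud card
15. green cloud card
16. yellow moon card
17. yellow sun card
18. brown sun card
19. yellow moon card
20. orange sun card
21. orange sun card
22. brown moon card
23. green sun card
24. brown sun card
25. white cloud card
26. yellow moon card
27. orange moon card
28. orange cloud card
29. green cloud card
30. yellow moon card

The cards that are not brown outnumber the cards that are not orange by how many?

2

cards that are not brown: 25.
cards that are not orange: 23.
25 − 23 = 2.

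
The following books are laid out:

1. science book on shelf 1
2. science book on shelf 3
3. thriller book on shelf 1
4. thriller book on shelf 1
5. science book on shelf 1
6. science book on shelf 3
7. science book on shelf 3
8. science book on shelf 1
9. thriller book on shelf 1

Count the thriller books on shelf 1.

3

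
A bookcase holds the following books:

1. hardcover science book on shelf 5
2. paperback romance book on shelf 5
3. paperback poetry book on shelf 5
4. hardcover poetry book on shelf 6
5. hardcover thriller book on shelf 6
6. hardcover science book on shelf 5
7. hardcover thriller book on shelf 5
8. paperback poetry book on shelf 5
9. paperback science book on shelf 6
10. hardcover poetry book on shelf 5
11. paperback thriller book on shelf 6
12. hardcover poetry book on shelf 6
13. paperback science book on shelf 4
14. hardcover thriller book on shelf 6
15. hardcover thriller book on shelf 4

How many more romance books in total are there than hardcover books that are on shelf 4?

romance books: 1.
hardcover books on shelf 4: 1.
1 − 1 = 0.

0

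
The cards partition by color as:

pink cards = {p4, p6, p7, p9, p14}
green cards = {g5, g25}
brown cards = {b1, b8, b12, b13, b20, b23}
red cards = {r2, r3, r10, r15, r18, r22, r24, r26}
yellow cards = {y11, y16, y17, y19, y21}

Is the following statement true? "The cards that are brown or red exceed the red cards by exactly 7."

False

There are 14 cards that are brown or red.
There are 8 red cards.
The claim requires 14 − 8 (= 6) to equal 7, which does not hold.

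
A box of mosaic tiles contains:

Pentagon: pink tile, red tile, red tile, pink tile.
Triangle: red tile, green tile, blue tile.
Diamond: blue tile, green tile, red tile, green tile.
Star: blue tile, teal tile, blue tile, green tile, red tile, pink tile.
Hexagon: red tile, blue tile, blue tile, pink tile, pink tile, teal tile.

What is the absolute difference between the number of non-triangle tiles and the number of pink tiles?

15

non-triangle tiles: 20. pink tiles: 5.
|20 − 5| = 20 − 5 = 15.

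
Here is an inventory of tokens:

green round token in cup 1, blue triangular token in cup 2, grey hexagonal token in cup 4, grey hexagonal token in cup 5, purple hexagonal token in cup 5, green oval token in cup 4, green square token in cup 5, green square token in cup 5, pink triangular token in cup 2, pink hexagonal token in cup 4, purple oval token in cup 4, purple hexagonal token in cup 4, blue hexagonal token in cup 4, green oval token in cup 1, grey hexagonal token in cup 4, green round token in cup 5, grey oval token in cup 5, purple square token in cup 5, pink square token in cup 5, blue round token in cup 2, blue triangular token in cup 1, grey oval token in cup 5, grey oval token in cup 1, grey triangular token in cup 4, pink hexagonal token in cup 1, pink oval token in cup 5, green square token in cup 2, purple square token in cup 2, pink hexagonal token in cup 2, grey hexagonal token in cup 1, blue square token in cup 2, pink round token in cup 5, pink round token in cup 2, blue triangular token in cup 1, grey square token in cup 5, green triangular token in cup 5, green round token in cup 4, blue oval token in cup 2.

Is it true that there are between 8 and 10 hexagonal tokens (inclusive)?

True

|hexagonal tokens| = 10.
The claim requires 8 ≤ 10 ≤ 10, which holds.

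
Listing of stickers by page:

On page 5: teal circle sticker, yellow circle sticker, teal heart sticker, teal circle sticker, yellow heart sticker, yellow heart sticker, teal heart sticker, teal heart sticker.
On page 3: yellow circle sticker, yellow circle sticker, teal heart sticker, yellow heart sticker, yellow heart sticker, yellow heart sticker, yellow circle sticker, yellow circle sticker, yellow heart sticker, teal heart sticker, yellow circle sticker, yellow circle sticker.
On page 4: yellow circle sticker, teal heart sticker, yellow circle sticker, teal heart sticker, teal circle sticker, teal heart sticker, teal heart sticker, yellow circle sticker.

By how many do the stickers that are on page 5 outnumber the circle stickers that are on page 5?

5

stickers on page 5: 8.
circle stickers on page 5: 3.
8 − 3 = 5.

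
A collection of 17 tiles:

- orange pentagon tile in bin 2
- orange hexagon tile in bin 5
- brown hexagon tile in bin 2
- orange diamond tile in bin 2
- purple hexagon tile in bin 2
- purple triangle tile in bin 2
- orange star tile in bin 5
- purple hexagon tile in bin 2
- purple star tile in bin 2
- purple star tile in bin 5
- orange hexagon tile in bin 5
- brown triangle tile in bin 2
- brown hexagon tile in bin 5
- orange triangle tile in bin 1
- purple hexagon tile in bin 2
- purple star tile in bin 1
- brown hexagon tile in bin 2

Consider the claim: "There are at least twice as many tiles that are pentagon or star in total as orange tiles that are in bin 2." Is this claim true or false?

|tiles that are pentagon or star| = 5.
|orange tiles in bin 2| = 2.
The claim requires 5 ≥ 2 × 2 = 4, which holds.

True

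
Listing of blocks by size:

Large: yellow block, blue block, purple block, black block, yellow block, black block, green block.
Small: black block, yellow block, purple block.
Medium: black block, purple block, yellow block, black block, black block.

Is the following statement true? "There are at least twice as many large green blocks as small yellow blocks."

False

There is 1 large green block.
There is 1 small yellow block.
The claim requires 1 ≥ 2 × 1 = 2, which does not hold.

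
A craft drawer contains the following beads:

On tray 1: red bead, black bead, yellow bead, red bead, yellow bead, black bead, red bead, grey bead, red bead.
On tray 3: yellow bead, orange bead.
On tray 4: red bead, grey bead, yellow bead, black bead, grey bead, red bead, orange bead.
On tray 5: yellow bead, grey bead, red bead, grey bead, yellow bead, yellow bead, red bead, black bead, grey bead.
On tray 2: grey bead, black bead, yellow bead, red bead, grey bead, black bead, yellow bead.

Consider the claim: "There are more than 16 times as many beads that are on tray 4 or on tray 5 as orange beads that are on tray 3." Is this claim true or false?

False

beads on tray 4 or on tray 5: 16.
orange beads on tray 3: 1.
The claim requires 16 > 16 × 1 = 16, which does not hold.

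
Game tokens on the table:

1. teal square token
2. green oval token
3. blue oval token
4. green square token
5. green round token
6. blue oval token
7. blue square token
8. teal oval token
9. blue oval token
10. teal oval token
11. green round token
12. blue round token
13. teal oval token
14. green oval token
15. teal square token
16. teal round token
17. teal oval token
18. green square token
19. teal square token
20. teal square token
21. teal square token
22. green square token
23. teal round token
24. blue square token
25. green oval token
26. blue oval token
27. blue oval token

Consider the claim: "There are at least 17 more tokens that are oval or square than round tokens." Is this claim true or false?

True

|tokens that are oval or square| = 22.
|round tokens| = 5.
The claim requires 22 − 5 = 17 ≥ 17, which holds.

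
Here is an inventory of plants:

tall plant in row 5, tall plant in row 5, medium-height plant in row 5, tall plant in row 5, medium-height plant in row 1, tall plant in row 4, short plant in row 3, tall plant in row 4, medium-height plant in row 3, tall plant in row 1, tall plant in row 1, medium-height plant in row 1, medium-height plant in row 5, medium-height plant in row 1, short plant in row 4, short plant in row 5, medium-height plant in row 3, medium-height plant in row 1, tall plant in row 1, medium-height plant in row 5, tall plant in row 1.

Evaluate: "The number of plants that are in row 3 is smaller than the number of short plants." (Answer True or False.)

There are 3 plants in row 3.
There are 3 short plants.
The claim requires 3 < 3, which does not hold.

False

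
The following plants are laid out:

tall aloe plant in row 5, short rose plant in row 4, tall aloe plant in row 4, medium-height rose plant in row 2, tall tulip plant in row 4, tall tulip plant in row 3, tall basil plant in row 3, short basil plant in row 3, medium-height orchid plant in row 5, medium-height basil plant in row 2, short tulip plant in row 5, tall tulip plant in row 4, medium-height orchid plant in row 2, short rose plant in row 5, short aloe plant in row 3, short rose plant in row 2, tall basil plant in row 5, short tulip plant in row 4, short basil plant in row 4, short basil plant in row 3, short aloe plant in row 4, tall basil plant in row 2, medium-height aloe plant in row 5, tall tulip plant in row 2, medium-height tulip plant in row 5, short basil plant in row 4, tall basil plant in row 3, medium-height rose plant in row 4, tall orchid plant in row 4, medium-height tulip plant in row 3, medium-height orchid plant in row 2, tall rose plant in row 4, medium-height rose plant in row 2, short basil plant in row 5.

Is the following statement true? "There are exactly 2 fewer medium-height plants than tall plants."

True

medium-height plants: 10.
tall plants: 12.
The claim requires 12 − 10 (= 2) to equal 2, which holds.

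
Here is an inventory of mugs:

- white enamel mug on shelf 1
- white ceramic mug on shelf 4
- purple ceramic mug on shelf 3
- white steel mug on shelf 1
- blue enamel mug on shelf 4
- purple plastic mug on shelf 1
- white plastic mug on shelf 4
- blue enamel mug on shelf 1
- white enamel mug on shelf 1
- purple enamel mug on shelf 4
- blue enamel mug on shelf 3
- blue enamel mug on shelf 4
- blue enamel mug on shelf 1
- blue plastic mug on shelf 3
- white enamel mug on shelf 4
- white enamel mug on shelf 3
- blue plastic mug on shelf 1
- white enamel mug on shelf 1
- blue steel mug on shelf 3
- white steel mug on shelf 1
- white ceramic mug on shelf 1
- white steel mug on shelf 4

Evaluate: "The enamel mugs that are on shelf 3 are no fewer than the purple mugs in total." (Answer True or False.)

False

There are 2 enamel mugs on shelf 3.
There are 3 purple mugs.
The claim requires 2 ≥ 3, which does not hold.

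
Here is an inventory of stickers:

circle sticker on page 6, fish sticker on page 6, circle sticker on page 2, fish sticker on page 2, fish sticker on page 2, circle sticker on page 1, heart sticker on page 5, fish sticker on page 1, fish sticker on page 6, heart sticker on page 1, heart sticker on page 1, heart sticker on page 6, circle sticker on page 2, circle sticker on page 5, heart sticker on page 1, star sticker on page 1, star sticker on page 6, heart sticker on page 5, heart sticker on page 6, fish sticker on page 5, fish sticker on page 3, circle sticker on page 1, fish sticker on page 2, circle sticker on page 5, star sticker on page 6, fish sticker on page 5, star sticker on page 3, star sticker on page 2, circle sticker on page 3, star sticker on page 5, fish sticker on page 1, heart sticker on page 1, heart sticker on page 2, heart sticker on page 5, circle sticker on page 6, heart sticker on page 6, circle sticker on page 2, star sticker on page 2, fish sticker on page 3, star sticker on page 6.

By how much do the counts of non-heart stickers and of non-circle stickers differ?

1

non-heart stickers: 29. non-circle stickers: 30.
|29 − 30| = 30 − 29 = 1.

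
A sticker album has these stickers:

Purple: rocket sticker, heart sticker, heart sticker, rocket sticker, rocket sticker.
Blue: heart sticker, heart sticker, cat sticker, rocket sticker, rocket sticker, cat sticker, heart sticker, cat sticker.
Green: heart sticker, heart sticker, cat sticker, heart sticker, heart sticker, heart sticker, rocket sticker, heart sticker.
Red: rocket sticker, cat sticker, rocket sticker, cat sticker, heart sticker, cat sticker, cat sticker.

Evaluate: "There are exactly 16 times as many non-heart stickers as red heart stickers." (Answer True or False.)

non-heart stickers: 16.
red heart stickers: 1.
The claim requires 16 = 16 × 1 = 16, which holds.

True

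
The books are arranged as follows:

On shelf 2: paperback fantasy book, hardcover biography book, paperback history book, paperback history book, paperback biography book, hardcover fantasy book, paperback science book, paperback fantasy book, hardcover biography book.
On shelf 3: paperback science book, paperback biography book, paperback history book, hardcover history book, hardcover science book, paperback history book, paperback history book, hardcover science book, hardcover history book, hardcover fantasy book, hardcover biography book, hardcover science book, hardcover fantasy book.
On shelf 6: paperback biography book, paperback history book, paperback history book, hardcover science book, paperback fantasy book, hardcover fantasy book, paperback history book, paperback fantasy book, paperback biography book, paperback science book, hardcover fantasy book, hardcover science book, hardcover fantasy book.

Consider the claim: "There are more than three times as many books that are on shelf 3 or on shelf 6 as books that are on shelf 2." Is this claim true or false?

False

|books on shelf 3 or on shelf 6| = 26.
|books on shelf 2| = 9.
The claim requires 26 > 3 × 9 = 27, which does not hold.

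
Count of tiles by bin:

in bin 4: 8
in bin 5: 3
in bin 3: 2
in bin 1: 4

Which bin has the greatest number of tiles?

bin 4

Counts by bin: bin 4→8, bin 1→4, bin 5→3, bin 3→2.
The maximum is 8, held uniquely by bin 4.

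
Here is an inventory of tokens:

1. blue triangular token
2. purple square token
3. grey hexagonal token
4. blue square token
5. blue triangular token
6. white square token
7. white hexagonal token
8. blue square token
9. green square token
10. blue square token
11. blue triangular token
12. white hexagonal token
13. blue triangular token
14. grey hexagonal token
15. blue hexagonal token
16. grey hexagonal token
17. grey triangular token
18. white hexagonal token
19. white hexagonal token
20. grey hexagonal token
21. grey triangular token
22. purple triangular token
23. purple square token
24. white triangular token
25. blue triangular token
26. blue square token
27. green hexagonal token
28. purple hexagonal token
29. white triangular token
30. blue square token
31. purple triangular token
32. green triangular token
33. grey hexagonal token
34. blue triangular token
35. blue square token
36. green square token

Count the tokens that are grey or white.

14

grey: 7; white: 7; together 7 + 7 = 14.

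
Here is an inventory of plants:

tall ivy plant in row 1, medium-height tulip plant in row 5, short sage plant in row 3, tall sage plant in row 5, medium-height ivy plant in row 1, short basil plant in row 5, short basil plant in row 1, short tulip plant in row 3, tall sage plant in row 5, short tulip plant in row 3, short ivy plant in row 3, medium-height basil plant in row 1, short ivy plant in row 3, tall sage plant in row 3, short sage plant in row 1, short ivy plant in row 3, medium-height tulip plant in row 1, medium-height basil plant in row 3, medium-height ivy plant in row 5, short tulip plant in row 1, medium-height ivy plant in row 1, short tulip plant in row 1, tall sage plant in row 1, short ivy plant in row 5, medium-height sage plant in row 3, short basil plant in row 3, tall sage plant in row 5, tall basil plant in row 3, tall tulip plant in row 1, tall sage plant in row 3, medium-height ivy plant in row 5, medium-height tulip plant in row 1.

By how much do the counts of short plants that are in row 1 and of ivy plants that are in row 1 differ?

short plants in row 1: 4. ivy plants in row 1: 3.
|4 − 3| = 4 − 3 = 1.

1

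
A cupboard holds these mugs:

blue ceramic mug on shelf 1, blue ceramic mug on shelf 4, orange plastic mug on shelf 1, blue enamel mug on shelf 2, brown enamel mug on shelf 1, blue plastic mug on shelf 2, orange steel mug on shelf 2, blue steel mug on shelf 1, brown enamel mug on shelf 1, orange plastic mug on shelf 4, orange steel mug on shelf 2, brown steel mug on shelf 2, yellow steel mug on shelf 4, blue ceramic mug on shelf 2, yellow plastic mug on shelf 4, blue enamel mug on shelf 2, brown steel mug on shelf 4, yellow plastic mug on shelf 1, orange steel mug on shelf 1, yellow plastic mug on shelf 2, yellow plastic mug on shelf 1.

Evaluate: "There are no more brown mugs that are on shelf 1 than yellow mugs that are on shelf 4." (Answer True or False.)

There are 2 brown mugs on shelf 1.
There are 2 yellow mugs on shelf 4.
The claim requires 2 ≤ 2, which holds.

True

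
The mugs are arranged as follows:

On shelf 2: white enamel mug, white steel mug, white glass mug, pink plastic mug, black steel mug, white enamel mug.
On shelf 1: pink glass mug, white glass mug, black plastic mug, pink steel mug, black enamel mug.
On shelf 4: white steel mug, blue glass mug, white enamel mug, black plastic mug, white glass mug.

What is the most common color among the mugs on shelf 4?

Counts by color (restricted to mugs on shelf 4): white 3, black 1, blue 1.
The maximum is 3, held uniquely by white.

white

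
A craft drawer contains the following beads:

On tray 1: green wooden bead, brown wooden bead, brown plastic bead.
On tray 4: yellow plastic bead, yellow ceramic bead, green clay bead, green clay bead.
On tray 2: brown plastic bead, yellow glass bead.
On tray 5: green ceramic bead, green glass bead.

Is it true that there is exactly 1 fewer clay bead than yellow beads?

|clay beads| = 2.
|yellow beads| = 3.
The claim requires 3 − 2 (= 1) to equal 1, which holds.

True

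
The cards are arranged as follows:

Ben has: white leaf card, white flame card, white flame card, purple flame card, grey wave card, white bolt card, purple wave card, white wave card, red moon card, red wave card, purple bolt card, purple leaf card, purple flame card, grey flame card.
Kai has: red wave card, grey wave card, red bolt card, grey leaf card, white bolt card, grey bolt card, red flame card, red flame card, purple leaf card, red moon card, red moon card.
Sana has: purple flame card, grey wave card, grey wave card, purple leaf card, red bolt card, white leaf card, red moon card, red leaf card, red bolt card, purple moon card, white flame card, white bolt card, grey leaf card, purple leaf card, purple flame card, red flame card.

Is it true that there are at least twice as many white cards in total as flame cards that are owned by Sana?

white cards: 9.
flame cards owned by Sana: 4.
The claim requires 9 ≥ 2 × 4 = 8, which holds.

True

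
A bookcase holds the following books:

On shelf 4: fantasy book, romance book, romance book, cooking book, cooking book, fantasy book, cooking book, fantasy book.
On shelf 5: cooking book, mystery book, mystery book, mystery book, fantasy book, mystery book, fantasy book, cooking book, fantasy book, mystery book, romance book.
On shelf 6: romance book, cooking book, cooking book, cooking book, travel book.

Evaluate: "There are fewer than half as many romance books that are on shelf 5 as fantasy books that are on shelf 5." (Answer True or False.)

True

romance books on shelf 5: 1.
fantasy books on shelf 5: 3.
The claim requires 2 × 1 = 2 < 3, which holds.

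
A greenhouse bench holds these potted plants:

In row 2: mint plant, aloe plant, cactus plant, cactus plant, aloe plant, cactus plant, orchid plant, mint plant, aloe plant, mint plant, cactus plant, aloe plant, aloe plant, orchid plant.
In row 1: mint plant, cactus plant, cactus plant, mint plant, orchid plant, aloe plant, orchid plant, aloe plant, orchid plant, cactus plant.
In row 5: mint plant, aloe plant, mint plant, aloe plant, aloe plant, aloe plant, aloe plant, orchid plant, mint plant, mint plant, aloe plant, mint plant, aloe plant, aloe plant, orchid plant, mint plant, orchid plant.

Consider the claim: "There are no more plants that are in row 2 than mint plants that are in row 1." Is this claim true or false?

There are 14 plants in row 2.
There are 2 mint plants in row 1.
The claim requires 14 ≤ 2, which does not hold.

False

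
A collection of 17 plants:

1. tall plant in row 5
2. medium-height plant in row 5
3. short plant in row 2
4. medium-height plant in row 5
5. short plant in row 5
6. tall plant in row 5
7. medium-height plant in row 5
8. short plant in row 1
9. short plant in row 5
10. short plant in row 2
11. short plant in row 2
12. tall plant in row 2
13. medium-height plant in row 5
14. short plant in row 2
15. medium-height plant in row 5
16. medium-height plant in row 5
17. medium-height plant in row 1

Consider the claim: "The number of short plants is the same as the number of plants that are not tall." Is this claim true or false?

|short plants| = 7.
|plants that are not tall| = 14.
The claim requires 7 = 14, which does not hold.

False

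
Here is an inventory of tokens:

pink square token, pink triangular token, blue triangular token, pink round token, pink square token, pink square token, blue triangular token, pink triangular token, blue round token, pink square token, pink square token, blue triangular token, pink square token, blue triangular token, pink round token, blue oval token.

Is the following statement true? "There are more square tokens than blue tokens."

square tokens: 6.
blue tokens: 6.
The claim requires 6 > 6, which does not hold.

False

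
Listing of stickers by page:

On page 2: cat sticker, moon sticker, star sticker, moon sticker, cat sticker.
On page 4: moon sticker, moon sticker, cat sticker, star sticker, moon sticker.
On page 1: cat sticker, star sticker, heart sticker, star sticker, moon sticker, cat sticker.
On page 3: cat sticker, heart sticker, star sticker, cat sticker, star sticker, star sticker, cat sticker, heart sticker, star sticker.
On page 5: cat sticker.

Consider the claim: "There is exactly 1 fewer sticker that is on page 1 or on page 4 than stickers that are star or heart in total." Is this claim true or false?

False

|stickers on page 1 or on page 4| = 11.
|stickers that are star or heart| = 11.
The claim requires 11 − 11 (= 0) to equal 1, which does not hold.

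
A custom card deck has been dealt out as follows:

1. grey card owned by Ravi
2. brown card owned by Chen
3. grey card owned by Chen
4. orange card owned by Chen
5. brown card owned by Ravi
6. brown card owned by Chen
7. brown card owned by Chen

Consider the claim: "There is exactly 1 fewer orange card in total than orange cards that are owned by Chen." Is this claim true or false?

False

|orange cards| = 1.
|orange cards owned by Chen| = 1.
The claim requires 1 − 1 (= 0) to equal 1, which does not hold.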